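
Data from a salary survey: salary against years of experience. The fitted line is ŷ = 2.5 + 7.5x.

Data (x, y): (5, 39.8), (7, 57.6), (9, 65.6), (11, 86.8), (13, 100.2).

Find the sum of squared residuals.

SSE = 29.44

x=5: ŷ = 2.5 + 7.5·5 = 40; e = 39.8 − 40 = -0.2
x=7: ŷ = 2.5 + 7.5·7 = 55; e = 57.6 − 55 = 2.6
x=9: ŷ = 2.5 + 7.5·9 = 70; e = 65.6 − 70 = -4.4
x=11: ŷ = 2.5 + 7.5·11 = 85; e = 86.8 − 85 = 1.8
x=13: ŷ = 2.5 + 7.5·13 = 100; e = 100.2 − 100 = 0.2
SSE = 0.04 + 6.76 + 19.36 + 3.24 + 0.04 = 29.44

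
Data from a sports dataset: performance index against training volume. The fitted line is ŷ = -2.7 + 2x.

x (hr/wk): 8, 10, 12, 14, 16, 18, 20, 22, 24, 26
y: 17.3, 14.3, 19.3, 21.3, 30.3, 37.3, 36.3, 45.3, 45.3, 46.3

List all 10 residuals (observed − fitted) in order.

4, -3, -2, -4, 1, 4, -1, 4, 0, -3

x=8: ŷ = -2.7 + 2·8 = 13.3; r = 17.3 − 13.3 = 4
x=10: ŷ = -2.7 + 2·10 = 17.3; r = 14.3 − 17.3 = -3
x=12: ŷ = -2.7 + 2·12 = 21.3; r = 19.3 − 21.3 = -2
x=14: ŷ = -2.7 + 2·14 = 25.3; r = 21.3 − 25.3 = -4
x=16: ŷ = -2.7 + 2·16 = 29.3; r = 30.3 − 29.3 = 1
x=18: ŷ = -2.7 + 2·18 = 33.3; r = 37.3 − 33.3 = 4
x=20: ŷ = -2.7 + 2·20 = 37.3; r = 36.3 − 37.3 = -1
x=22: ŷ = -2.7 + 2·22 = 41.3; r = 45.3 − 41.3 = 4
x=24: ŷ = -2.7 + 2·24 = 45.3; r = 45.3 − 45.3 = 0
x=26: ŷ = -2.7 + 2·26 = 49.3; r = 46.3 − 49.3 = -3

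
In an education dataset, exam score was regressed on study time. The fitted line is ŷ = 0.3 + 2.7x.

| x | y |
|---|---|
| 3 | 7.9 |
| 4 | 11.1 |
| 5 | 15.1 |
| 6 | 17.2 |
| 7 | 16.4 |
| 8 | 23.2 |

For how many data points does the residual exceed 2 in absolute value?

x=3: ŷ = 0.3 + 2.7·3 = 8.4; e = 7.9 − 8.4 = -0.5
x=4: ŷ = 0.3 + 2.7·4 = 11.1; e = 11.1 − 11.1 = 0
x=5: ŷ = 0.3 + 2.7·5 = 13.8; e = 15.1 − 13.8 = 1.3
x=6: ŷ = 0.3 + 2.7·6 = 16.5; e = 17.2 − 16.5 = 0.7
x=7: ŷ = 0.3 + 2.7·7 = 19.2; e = 16.4 − 19.2 = -2.8
x=8: ŷ = 0.3 + 2.7·8 = 21.9; e = 23.2 − 21.9 = 1.3
|e| > 2: x=7 (|e|=2.8) → 1

1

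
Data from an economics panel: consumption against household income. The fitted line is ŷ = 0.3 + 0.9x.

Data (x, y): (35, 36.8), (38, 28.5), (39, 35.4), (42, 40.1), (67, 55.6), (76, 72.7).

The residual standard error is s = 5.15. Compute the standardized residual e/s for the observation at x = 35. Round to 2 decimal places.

0.97

ŷ = 0.3 + 0.9·35 = 31.8
e = 36.8 − 31.8 = 5
e/s = 5 / 5.15 = 0.97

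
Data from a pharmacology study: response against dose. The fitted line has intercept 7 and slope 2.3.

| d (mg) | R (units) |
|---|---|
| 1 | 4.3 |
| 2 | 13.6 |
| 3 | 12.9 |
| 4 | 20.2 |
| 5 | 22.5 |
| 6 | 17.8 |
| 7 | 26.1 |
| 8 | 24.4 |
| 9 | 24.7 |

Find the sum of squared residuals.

SSE = 90

d=1: ŷ = 7 + 2.3·1 = 9.3; e = 4.3 − 9.3 = -5
d=2: ŷ = 7 + 2.3·2 = 11.6; e = 13.6 − 11.6 = 2
d=3: ŷ = 7 + 2.3·3 = 13.9; e = 12.9 − 13.9 = -1
d=4: ŷ = 7 + 2.3·4 = 16.2; e = 20.2 − 16.2 = 4
d=5: ŷ = 7 + 2.3·5 = 18.5; e = 22.5 − 18.5 = 4
d=6: ŷ = 7 + 2.3·6 = 20.8; e = 17.8 − 20.8 = -3
d=7: ŷ = 7 + 2.3·7 = 23.1; e = 26.1 − 23.1 = 3
d=8: ŷ = 7 + 2.3·8 = 25.4; e = 24.4 − 25.4 = -1
d=9: ŷ = 7 + 2.3·9 = 27.7; e = 24.7 − 27.7 = -3
SSE = 25 + 4 + 1 + 16 + 16 + 9 + 9 + 1 + 9 = 90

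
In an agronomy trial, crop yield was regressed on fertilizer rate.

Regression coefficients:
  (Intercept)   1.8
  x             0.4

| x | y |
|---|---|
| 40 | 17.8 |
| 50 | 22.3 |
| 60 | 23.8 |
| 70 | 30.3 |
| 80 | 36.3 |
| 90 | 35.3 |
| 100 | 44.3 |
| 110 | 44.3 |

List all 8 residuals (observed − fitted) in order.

x=40: ŷ = 1.8 + 0.4·40 = 17.8; e = 17.8 − 17.8 = 0
x=50: ŷ = 1.8 + 0.4·50 = 21.8; e = 22.3 − 21.8 = 0.5
x=60: ŷ = 1.8 + 0.4·60 = 25.8; e = 23.8 − 25.8 = -2
x=70: ŷ = 1.8 + 0.4·70 = 29.8; e = 30.3 − 29.8 = 0.5
x=80: ŷ = 1.8 + 0.4·80 = 33.8; e = 36.3 − 33.8 = 2.5
x=90: ŷ = 1.8 + 0.4·90 = 37.8; e = 35.3 − 37.8 = -2.5
x=100: ŷ = 1.8 + 0.4·100 = 41.8; e = 44.3 − 41.8 = 2.5
x=110: ŷ = 1.8 + 0.4·110 = 45.8; e = 44.3 − 45.8 = -1.5

0, 0.5, -2, 0.5, 2.5, -2.5, 2.5, -1.5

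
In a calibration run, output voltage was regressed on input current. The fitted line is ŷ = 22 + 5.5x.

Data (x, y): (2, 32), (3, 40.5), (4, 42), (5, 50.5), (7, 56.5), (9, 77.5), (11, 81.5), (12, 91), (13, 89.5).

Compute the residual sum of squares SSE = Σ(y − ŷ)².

SSE = 88

x=2: ŷ = 22 + 5.5·2 = 33; e = 32 − 33 = -1
x=3: ŷ = 22 + 5.5·3 = 38.5; e = 40.5 − 38.5 = 2
x=4: ŷ = 22 + 5.5·4 = 44; e = 42 − 44 = -2
x=5: ŷ = 22 + 5.5·5 = 49.5; e = 50.5 − 49.5 = 1
x=7: ŷ = 22 + 5.5·7 = 60.5; e = 56.5 − 60.5 = -4
x=9: ŷ = 22 + 5.5·9 = 71.5; e = 77.5 − 71.5 = 6
x=11: ŷ = 22 + 5.5·11 = 82.5; e = 81.5 − 82.5 = -1
x=12: ŷ = 22 + 5.5·12 = 88; e = 91 − 88 = 3
x=13: ŷ = 22 + 5.5·13 = 93.5; e = 89.5 − 93.5 = -4
SSE = 1 + 4 + 4 + 1 + 16 + 36 + 1 + 9 + 16 = 88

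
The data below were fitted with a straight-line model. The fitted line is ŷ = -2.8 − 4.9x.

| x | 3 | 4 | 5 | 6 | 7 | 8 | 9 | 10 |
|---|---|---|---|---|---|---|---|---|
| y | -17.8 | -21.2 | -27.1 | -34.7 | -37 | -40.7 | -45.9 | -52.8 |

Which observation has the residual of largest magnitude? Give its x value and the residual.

x = 6, r = -2.5

x=3: ŷ = -2.8 − 4.9·3 = -17.5; r = -17.8 − (-17.5) = -0.3
x=4: ŷ = -2.8 − 4.9·4 = -22.4; r = -21.2 − (-22.4) = 1.2
x=5: ŷ = -2.8 − 4.9·5 = -27.3; r = -27.1 − (-27.3) = 0.2
x=6: ŷ = -2.8 − 4.9·6 = -32.2; r = -34.7 − (-32.2) = -2.5
x=7: ŷ = -2.8 − 4.9·7 = -37.1; r = -37 − (-37.1) = 0.1
x=8: ŷ = -2.8 − 4.9·8 = -42; r = -40.7 − (-42) = 1.3
x=9: ŷ = -2.8 − 4.9·9 = -46.9; r = -45.9 − (-46.9) = 1
x=10: ŷ = -2.8 − 4.9·10 = -51.8; r = -52.8 − (-51.8) = -1
Largest |r| is 2.5 at x = 6, residual -2.5.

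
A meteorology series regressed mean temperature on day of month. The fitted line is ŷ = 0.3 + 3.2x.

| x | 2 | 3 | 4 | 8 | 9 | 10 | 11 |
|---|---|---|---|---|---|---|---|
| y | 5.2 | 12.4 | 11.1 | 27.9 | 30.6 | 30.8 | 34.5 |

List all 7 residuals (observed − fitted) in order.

x=2: ŷ = 0.3 + 3.2·2 = 6.7; r = 5.2 − 6.7 = -1.5
x=3: ŷ = 0.3 + 3.2·3 = 9.9; r = 12.4 − 9.9 = 2.5
x=4: ŷ = 0.3 + 3.2·4 = 13.1; r = 11.1 − 13.1 = -2
x=8: ŷ = 0.3 + 3.2·8 = 25.9; r = 27.9 − 25.9 = 2
x=9: ŷ = 0.3 + 3.2·9 = 29.1; r = 30.6 − 29.1 = 1.5
x=10: ŷ = 0.3 + 3.2·10 = 32.3; r = 30.8 − 32.3 = -1.5
x=11: ŷ = 0.3 + 3.2·11 = 35.5; r = 34.5 − 35.5 = -1

-1.5, 2.5, -2, 2, 1.5, -1.5, -1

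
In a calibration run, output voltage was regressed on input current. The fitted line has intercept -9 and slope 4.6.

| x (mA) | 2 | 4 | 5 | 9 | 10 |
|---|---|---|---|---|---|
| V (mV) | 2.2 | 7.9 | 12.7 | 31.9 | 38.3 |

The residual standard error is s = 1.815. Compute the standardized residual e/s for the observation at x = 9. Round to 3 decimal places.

-0.275

V̂ = -9 + 4.6·9 = 32.4
e = 31.9 − 32.4 = -0.5
e/s = -0.5 / 1.815 = -0.275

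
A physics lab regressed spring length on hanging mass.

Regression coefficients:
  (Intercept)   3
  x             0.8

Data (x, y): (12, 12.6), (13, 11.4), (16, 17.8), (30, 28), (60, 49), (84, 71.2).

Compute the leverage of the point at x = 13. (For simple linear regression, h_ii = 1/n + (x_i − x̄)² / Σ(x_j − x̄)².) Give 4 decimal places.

x̄ = (12 + 13 + 16 + 30 + 60 + 84)/6 = 35.8333
Σ(x − x̄)² = 568.028 + 521.361 + 393.361 + 34.0278 + 584.028 + 2320.03 = 4420.83
h = 1/6 + (-22.8333)²/4420.83 = 0.166667 + 0.117933 = 0.2846

h = 0.2846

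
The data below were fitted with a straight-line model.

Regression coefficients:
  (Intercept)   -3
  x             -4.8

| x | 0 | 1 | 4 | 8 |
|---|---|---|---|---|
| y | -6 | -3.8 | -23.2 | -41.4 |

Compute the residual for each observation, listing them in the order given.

-3, 4, -1, 0

x=0: ŷ = -3 − 4.8·0 = -3; e = -6 − (-3) = -3
x=1: ŷ = -3 − 4.8·1 = -7.8; e = -3.8 − (-7.8) = 4
x=4: ŷ = -3 − 4.8·4 = -22.2; e = -23.2 − (-22.2) = -1
x=8: ŷ = -3 − 4.8·8 = -41.4; e = -41.4 − (-41.4) = 0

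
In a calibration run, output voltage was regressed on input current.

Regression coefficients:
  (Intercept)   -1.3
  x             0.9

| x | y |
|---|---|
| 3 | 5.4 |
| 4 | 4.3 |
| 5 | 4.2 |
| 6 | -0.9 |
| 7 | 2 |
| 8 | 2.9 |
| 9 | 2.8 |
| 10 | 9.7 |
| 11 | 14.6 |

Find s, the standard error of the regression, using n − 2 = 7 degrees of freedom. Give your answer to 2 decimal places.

x=3: ŷ = -1.3 + 0.9·3 = 1.4; r = 5.4 − 1.4 = 4
x=4: ŷ = -1.3 + 0.9·4 = 2.3; r = 4.3 − 2.3 = 2
x=5: ŷ = -1.3 + 0.9·5 = 3.2; r = 4.2 − 3.2 = 1
x=6: ŷ = -1.3 + 0.9·6 = 4.1; r = -0.9 − 4.1 = -5
x=7: ŷ = -1.3 + 0.9·7 = 5; r = 2 − 5 = -3
x=8: ŷ = -1.3 + 0.9·8 = 5.9; r = 2.9 − 5.9 = -3
x=9: ŷ = -1.3 + 0.9·9 = 6.8; r = 2.8 − 6.8 = -4
x=10: ŷ = -1.3 + 0.9·10 = 7.7; r = 9.7 − 7.7 = 2
x=11: ŷ = -1.3 + 0.9·11 = 8.6; r = 14.6 − 8.6 = 6
SSE = 16 + 4 + 1 + 25 + 9 + 9 + 16 + 4 + 36 = 120
s = √(120/7) = √17.1429 ≈ 4.14

s = 4.14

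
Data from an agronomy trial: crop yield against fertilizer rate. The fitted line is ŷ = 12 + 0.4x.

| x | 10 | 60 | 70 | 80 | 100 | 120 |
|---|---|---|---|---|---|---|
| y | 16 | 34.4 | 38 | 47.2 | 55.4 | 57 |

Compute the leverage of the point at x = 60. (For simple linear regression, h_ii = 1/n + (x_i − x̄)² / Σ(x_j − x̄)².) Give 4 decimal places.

h = 0.1916

x̄ = (10 + 60 + 70 + 80 + 100 + 120)/6 = 73.3333
Σ(x − x̄)² = 4011.11 + 177.778 + 11.1111 + 44.4444 + 711.111 + 2177.78 = 7133.33
h = 1/6 + (-13.3333)²/7133.33 = 0.166667 + 0.0249221 = 0.1916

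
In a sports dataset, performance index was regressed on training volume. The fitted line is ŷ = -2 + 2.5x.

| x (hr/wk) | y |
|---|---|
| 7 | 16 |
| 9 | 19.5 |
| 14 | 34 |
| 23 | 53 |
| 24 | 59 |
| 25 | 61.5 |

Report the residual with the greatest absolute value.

x=7: ŷ = -2 + 2.5·7 = 15.5; r = 16 − 15.5 = 0.5
x=9: ŷ = -2 + 2.5·9 = 20.5; r = 19.5 − 20.5 = -1
x=14: ŷ = -2 + 2.5·14 = 33; r = 34 − 33 = 1
x=23: ŷ = -2 + 2.5·23 = 55.5; r = 53 − 55.5 = -2.5
x=24: ŷ = -2 + 2.5·24 = 58; r = 59 − 58 = 1
x=25: ŷ = -2 + 2.5·25 = 60.5; r = 61.5 − 60.5 = 1
Largest |r| is 2.5 at x = 23, residual -2.5.

r = -2.5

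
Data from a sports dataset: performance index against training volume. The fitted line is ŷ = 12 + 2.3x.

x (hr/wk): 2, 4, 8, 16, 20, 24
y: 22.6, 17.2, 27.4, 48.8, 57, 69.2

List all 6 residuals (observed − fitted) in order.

6, -4, -3, 0, -1, 2

x=2: ŷ = 12 + 2.3·2 = 16.6; e = 22.6 − 16.6 = 6
x=4: ŷ = 12 + 2.3·4 = 21.2; e = 17.2 − 21.2 = -4
x=8: ŷ = 12 + 2.3·8 = 30.4; e = 27.4 − 30.4 = -3
x=16: ŷ = 12 + 2.3·16 = 48.8; e = 48.8 − 48.8 = 0
x=20: ŷ = 12 + 2.3·20 = 58; e = 57 − 58 = -1
x=24: ŷ = 12 + 2.3·24 = 67.2; e = 69.2 − 67.2 = 2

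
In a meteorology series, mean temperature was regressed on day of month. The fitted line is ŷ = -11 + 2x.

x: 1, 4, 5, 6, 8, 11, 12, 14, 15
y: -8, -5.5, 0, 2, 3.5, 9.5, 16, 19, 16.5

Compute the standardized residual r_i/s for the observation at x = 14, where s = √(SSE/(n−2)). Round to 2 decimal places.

0.92

x=1: ŷ = -11 + 2·1 = -9; r = -8 − (-9) = 1
x=4: ŷ = -11 + 2·4 = -3; r = -5.5 − (-3) = -2.5
x=5: ŷ = -11 + 2·5 = -1; r = 0 − (-1) = 1
x=6: ŷ = -11 + 2·6 = 1; r = 2 − 1 = 1
x=8: ŷ = -11 + 2·8 = 5; r = 3.5 − 5 = -1.5
x=11: ŷ = -11 + 2·11 = 11; r = 9.5 − 11 = -1.5
x=12: ŷ = -11 + 2·12 = 13; r = 16 − 13 = 3
x=14: ŷ = -11 + 2·14 = 17; r = 19 − 17 = 2
x=15: ŷ = -11 + 2·15 = 19; r = 16.5 − 19 = -2.5
SSE = 1 + 6.25 + 1 + 1 + 2.25 + 2.25 + 9 + 4 + 6.25 = 33
s = √(33/7) = 2.17124
r/s = 2 / 2.17124 = 0.92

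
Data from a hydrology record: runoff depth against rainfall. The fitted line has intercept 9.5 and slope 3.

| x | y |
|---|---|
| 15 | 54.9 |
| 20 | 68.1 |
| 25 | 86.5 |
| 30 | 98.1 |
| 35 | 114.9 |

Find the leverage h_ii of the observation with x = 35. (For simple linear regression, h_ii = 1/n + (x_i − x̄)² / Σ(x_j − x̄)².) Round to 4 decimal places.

x̄ = (15 + 20 + 25 + 30 + 35)/5 = 25
Σ(x − x̄)² = 100 + 25 + 0 + 25 + 100 = 250
h = 1/5 + (10)²/250 = 0.2 + 0.4 = 0.6000

h = 0.6000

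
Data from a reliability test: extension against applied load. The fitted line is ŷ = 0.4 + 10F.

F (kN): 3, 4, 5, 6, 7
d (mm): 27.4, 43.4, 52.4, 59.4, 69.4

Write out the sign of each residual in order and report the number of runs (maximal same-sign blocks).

3 runs

F=3: ŷ = 0.4 + 10·3 = 30.4; r = 27.4 − 30.4 = -3
F=4: ŷ = 0.4 + 10·4 = 40.4; r = 43.4 − 40.4 = 3
F=5: ŷ = 0.4 + 10·5 = 50.4; r = 52.4 − 50.4 = 2
F=6: ŷ = 0.4 + 10·6 = 60.4; r = 59.4 − 60.4 = -1
F=7: ŷ = 0.4 + 10·7 = 70.4; r = 69.4 − 70.4 = -1
Signs: − + + − −
Runs: −×1, +×2, −×2 → 3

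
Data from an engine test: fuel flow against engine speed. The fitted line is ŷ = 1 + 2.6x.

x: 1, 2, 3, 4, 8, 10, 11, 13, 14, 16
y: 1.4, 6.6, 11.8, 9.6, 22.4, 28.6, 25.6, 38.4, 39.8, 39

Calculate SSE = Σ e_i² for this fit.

SSE = 67.84

x=1: ŷ = 1 + 2.6·1 = 3.6; e = 1.4 − 3.6 = -2.2
x=2: ŷ = 1 + 2.6·2 = 6.2; e = 6.6 − 6.2 = 0.4
x=3: ŷ = 1 + 2.6·3 = 8.8; e = 11.8 − 8.8 = 3
x=4: ŷ = 1 + 2.6·4 = 11.4; e = 9.6 − 11.4 = -1.8
x=8: ŷ = 1 + 2.6·8 = 21.8; e = 22.4 − 21.8 = 0.6
x=10: ŷ = 1 + 2.6·10 = 27; e = 28.6 − 27 = 1.6
x=11: ŷ = 1 + 2.6·11 = 29.6; e = 25.6 − 29.6 = -4
x=13: ŷ = 1 + 2.6·13 = 34.8; e = 38.4 − 34.8 = 3.6
x=14: ŷ = 1 + 2.6·14 = 37.4; e = 39.8 − 37.4 = 2.4
x=16: ŷ = 1 + 2.6·16 = 42.6; e = 39 − 42.6 = -3.6
SSE = 4.84 + 0.16 + 9 + 3.24 + 0.36 + 2.56 + 16 + 12.96 + 5.76 + 12.96 = 67.84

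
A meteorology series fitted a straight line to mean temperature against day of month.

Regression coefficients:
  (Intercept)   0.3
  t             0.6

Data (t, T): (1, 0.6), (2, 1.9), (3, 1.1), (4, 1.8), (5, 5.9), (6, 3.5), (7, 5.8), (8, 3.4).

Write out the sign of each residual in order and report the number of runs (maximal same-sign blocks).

t=1: ŷ = 0.3 + 0.6·1 = 0.9; r = 0.6 − 0.9 = -0.3
t=2: ŷ = 0.3 + 0.6·2 = 1.5; r = 1.9 − 1.5 = 0.4
t=3: ŷ = 0.3 + 0.6·3 = 2.1; r = 1.1 − 2.1 = -1
t=4: ŷ = 0.3 + 0.6·4 = 2.7; r = 1.8 − 2.7 = -0.9
t=5: ŷ = 0.3 + 0.6·5 = 3.3; r = 5.9 − 3.3 = 2.6
t=6: ŷ = 0.3 + 0.6·6 = 3.9; r = 3.5 − 3.9 = -0.4
t=7: ŷ = 0.3 + 0.6·7 = 4.5; r = 5.8 − 4.5 = 1.3
t=8: ŷ = 0.3 + 0.6·8 = 5.1; r = 3.4 − 5.1 = -1.7
Signs: − + − − + − + −
Runs: −×1, +×1, −×2, +×1, −×1, +×1, −×1 → 7

7 runs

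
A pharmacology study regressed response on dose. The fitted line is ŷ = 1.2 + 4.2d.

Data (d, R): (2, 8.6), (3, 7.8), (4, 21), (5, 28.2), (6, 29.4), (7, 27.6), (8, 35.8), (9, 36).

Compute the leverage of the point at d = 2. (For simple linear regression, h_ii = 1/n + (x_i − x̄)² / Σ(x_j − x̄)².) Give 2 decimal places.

h = 0.42

d̄ = (2 + 3 + 4 + 5 + 6 + 7 + 8 + 9)/8 = 5.5
Σ(d − d̄)² = 12.25 + 6.25 + 2.25 + 0.25 + 0.25 + 2.25 + 6.25 + 12.25 = 42
h = 1/8 + (-3.5)²/42 = 0.125 + 0.291667 = 0.42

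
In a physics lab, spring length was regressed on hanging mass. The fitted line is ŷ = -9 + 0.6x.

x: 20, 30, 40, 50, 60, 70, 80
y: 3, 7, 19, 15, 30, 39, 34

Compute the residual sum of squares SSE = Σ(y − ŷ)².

SSE = 126

x=20: ŷ = -9 + 0.6·20 = 3; r = 3 − 3 = 0
x=30: ŷ = -9 + 0.6·30 = 9; r = 7 − 9 = -2
x=40: ŷ = -9 + 0.6·40 = 15; r = 19 − 15 = 4
x=50: ŷ = -9 + 0.6·50 = 21; r = 15 − 21 = -6
x=60: ŷ = -9 + 0.6·60 = 27; r = 30 − 27 = 3
x=70: ŷ = -9 + 0.6·70 = 33; r = 39 − 33 = 6
x=80: ŷ = -9 + 0.6·80 = 39; r = 34 − 39 = -5
SSE = 0 + 4 + 16 + 36 + 9 + 36 + 25 = 126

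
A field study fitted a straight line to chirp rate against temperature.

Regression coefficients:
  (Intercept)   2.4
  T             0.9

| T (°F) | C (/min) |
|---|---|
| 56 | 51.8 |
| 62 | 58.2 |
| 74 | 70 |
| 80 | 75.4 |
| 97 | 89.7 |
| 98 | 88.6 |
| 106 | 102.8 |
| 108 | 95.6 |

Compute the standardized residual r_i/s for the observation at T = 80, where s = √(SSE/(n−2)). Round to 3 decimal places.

0.354

T=56: ŷ = 2.4 + 0.9·56 = 52.8; r = 51.8 − 52.8 = -1
T=62: ŷ = 2.4 + 0.9·62 = 58.2; r = 58.2 − 58.2 = 0
T=74: ŷ = 2.4 + 0.9·74 = 69; r = 70 − 69 = 1
T=80: ŷ = 2.4 + 0.9·80 = 74.4; r = 75.4 − 74.4 = 1
T=97: ŷ = 2.4 + 0.9·97 = 89.7; r = 89.7 − 89.7 = 0
T=98: ŷ = 2.4 + 0.9·98 = 90.6; r = 88.6 − 90.6 = -2
T=106: ŷ = 2.4 + 0.9·106 = 97.8; r = 102.8 − 97.8 = 5
T=108: ŷ = 2.4 + 0.9·108 = 99.6; r = 95.6 − 99.6 = -4
SSE = 1 + 0 + 1 + 1 + 0 + 4 + 25 + 16 = 48
s = √(48/6) = 2.82843
r/s = 1 / 2.82843 = 0.354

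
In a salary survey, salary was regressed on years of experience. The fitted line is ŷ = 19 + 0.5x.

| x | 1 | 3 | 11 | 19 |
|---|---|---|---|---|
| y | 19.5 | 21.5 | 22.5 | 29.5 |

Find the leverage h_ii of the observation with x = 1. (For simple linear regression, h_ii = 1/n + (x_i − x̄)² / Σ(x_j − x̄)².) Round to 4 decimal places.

x̄ = (1 + 3 + 11 + 19)/4 = 8.5
Σ(x − x̄)² = 56.25 + 30.25 + 6.25 + 110.25 = 203
h = 1/4 + (-7.5)²/203 = 0.25 + 0.277094 = 0.5271

h = 0.5271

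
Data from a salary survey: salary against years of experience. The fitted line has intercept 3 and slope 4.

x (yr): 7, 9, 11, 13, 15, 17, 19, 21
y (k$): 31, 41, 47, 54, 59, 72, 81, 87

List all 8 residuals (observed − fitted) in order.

x=7: ŷ = 3 + 4·7 = 31; r = 31 − 31 = 0
x=9: ŷ = 3 + 4·9 = 39; r = 41 − 39 = 2
x=11: ŷ = 3 + 4·11 = 47; r = 47 − 47 = 0
x=13: ŷ = 3 + 4·13 = 55; r = 54 − 55 = -1
x=15: ŷ = 3 + 4·15 = 63; r = 59 − 63 = -4
x=17: ŷ = 3 + 4·17 = 71; r = 72 − 71 = 1
x=19: ŷ = 3 + 4·19 = 79; r = 81 − 79 = 2
x=21: ŷ = 3 + 4·21 = 87; r = 87 − 87 = 0

0, 2, 0, -1, -4, 1, 2, 0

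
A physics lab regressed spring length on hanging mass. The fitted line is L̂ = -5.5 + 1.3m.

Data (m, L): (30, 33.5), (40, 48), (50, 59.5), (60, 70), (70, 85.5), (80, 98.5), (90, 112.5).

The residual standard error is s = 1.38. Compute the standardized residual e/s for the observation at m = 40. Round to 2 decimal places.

L̂ = -5.5 + 1.3·40 = 46.5
e = 48 − 46.5 = 1.5
e/s = 1.5 / 1.38 = 1.09

1.09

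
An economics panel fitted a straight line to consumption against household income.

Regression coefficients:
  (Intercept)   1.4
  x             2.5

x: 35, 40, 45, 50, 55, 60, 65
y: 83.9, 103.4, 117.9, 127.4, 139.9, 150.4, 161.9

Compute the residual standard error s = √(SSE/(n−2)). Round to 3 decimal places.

x=35: ŷ = 1.4 + 2.5·35 = 88.9; r = 83.9 − 88.9 = -5
x=40: ŷ = 1.4 + 2.5·40 = 101.4; r = 103.4 − 101.4 = 2
x=45: ŷ = 1.4 + 2.5·45 = 113.9; r = 117.9 − 113.9 = 4
x=50: ŷ = 1.4 + 2.5·50 = 126.4; r = 127.4 − 126.4 = 1
x=55: ŷ = 1.4 + 2.5·55 = 138.9; r = 139.9 − 138.9 = 1
x=60: ŷ = 1.4 + 2.5·60 = 151.4; r = 150.4 − 151.4 = -1
x=65: ŷ = 1.4 + 2.5·65 = 163.9; r = 161.9 − 163.9 = -2
SSE = 25 + 4 + 16 + 1 + 1 + 1 + 4 = 52
s = √(52/5) = √10.4 ≈ 3.225

s = 3.225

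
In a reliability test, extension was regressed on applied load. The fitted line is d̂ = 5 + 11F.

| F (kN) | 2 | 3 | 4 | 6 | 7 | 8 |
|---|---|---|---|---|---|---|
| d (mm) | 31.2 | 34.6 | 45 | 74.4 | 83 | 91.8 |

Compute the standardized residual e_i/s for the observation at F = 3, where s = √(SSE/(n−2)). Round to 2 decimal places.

-0.88

F=2: d̂ = 5 + 11·2 = 27; e = 31.2 − 27 = 4.2
F=3: d̂ = 5 + 11·3 = 38; e = 34.6 − 38 = -3.4
F=4: d̂ = 5 + 11·4 = 49; e = 45 − 49 = -4
F=6: d̂ = 5 + 11·6 = 71; e = 74.4 − 71 = 3.4
F=7: d̂ = 5 + 11·7 = 82; e = 83 − 82 = 1
F=8: d̂ = 5 + 11·8 = 93; e = 91.8 − 93 = -1.2
SSE = 17.64 + 11.56 + 16 + 11.56 + 1 + 1.44 = 59.2
s = √(59.2/4) = 3.84708
e/s = -3.4 / 3.84708 = -0.88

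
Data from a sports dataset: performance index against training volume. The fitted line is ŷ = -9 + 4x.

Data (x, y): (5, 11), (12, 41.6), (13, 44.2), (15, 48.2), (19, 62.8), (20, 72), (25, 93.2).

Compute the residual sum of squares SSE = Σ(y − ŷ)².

SSE = 39.52

x=5: ŷ = -9 + 4·5 = 11; e = 11 − 11 = 0
x=12: ŷ = -9 + 4·12 = 39; e = 41.6 − 39 = 2.6
x=13: ŷ = -9 + 4·13 = 43; e = 44.2 − 43 = 1.2
x=15: ŷ = -9 + 4·15 = 51; e = 48.2 − 51 = -2.8
x=19: ŷ = -9 + 4·19 = 67; e = 62.8 − 67 = -4.2
x=20: ŷ = -9 + 4·20 = 71; e = 72 − 71 = 1
x=25: ŷ = -9 + 4·25 = 91; e = 93.2 − 91 = 2.2
SSE = 0 + 6.76 + 1.44 + 7.84 + 17.64 + 1 + 4.84 = 39.52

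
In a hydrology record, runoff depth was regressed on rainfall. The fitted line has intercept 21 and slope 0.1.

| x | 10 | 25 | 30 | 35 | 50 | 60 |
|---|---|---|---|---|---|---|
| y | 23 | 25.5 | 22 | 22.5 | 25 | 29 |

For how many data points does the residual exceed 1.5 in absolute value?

x=10: ŷ = 21 + 0.1·10 = 22; r = 23 − 22 = 1
x=25: ŷ = 21 + 0.1·25 = 23.5; r = 25.5 − 23.5 = 2
x=30: ŷ = 21 + 0.1·30 = 24; r = 22 − 24 = -2
x=35: ŷ = 21 + 0.1·35 = 24.5; r = 22.5 − 24.5 = -2
x=50: ŷ = 21 + 0.1·50 = 26; r = 25 − 26 = -1
x=60: ŷ = 21 + 0.1·60 = 27; r = 29 − 27 = 2
|r| > 1.5: x=25 (|r|=2), x=30 (|r|=2), x=35 (|r|=2), x=60 (|r|=2) → 4

4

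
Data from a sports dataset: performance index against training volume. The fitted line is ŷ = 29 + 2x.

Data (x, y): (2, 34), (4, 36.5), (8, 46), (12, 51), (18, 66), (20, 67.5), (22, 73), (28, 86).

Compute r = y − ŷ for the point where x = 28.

r = 1

ŷ = 29 + 2·28 = 85
r = 86 − 85 = 1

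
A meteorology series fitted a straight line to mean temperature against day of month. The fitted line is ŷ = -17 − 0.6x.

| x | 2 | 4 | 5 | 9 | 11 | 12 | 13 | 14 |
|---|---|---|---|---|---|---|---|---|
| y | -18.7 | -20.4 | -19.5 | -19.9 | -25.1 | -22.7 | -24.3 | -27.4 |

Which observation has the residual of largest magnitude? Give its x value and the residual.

x = 9, e = 2.5

x=2: ŷ = -17 − 0.6·2 = -18.2; e = -18.7 − (-18.2) = -0.5
x=4: ŷ = -17 − 0.6·4 = -19.4; e = -20.4 − (-19.4) = -1
x=5: ŷ = -17 − 0.6·5 = -20; e = -19.5 − (-20) = 0.5
x=9: ŷ = -17 − 0.6·9 = -22.4; e = -19.9 − (-22.4) = 2.5
x=11: ŷ = -17 − 0.6·11 = -23.6; e = -25.1 − (-23.6) = -1.5
x=12: ŷ = -17 − 0.6·12 = -24.2; e = -22.7 − (-24.2) = 1.5
x=13: ŷ = -17 − 0.6·13 = -24.8; e = -24.3 − (-24.8) = 0.5
x=14: ŷ = -17 − 0.6·14 = -25.4; e = -27.4 − (-25.4) = -2
Largest |e| is 2.5 at x = 9, residual 2.5.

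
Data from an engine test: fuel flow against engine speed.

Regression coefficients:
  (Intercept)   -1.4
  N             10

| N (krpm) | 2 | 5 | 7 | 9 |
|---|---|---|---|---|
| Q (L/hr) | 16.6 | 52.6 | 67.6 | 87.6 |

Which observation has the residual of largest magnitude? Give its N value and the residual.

N=2: Q̂ = -1.4 + 10·2 = 18.6; r = 16.6 − 18.6 = -2
N=5: Q̂ = -1.4 + 10·5 = 48.6; r = 52.6 − 48.6 = 4
N=7: Q̂ = -1.4 + 10·7 = 68.6; r = 67.6 − 68.6 = -1
N=9: Q̂ = -1.4 + 10·9 = 88.6; r = 87.6 − 88.6 = -1
Largest |r| is 4 at N = 5, residual 4.

N = 5, r = 4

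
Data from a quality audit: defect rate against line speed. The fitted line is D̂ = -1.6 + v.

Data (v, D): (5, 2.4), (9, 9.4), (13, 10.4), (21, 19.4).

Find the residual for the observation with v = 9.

r = 2

D̂ = -1.6 + 9 = 7.4
r = 9.4 − 7.4 = 2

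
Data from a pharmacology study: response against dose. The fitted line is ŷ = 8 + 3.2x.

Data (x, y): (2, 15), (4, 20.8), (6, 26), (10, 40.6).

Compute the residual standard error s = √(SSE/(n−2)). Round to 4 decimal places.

s = 1.0392

x=2: ŷ = 8 + 3.2·2 = 14.4; e = 15 − 14.4 = 0.6
x=4: ŷ = 8 + 3.2·4 = 20.8; e = 20.8 − 20.8 = 0
x=6: ŷ = 8 + 3.2·6 = 27.2; e = 26 − 27.2 = -1.2
x=10: ŷ = 8 + 3.2·10 = 40; e = 40.6 − 40 = 0.6
SSE = 0.36 + 0 + 1.44 + 0.36 = 2.16
s = √(2.16/2) = √1.08 ≈ 1.0392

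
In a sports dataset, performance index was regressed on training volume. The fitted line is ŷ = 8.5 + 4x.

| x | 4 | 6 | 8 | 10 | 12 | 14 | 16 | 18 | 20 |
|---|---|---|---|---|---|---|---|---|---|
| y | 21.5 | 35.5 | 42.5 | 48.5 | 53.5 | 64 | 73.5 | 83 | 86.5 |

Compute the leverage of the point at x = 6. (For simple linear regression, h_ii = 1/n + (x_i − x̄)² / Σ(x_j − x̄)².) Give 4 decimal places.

x̄ = (4 + 6 + 8 + 10 + 12 + 14 + 16 + 18 + 20)/9 = 12
Σ(x − x̄)² = 64 + 36 + 16 + 4 + 0 + 4 + 16 + 36 + 64 = 240
h = 1/9 + (-6)²/240 = 0.111111 + 0.15 = 0.2611

h = 0.2611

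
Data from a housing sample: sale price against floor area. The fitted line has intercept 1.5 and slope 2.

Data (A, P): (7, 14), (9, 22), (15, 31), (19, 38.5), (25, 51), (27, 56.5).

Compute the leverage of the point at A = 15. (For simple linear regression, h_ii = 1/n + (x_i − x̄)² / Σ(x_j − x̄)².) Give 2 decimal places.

Ā = (7 + 9 + 15 + 19 + 25 + 27)/6 = 17
Σ(A − Ā)² = 100 + 64 + 4 + 4 + 64 + 100 = 336
h = 1/6 + (-2)²/336 = 0.166667 + 0.0119048 = 0.18

h = 0.18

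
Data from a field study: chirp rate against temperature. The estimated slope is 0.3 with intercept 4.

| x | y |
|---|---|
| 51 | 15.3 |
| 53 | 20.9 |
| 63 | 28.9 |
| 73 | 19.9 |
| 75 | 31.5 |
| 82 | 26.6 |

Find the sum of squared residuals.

x=51: ŷ = 4 + 0.3·51 = 19.3; r = 15.3 − 19.3 = -4
x=53: ŷ = 4 + 0.3·53 = 19.9; r = 20.9 − 19.9 = 1
x=63: ŷ = 4 + 0.3·63 = 22.9; r = 28.9 − 22.9 = 6
x=73: ŷ = 4 + 0.3·73 = 25.9; r = 19.9 − 25.9 = -6
x=75: ŷ = 4 + 0.3·75 = 26.5; r = 31.5 − 26.5 = 5
x=82: ŷ = 4 + 0.3·82 = 28.6; r = 26.6 − 28.6 = -2
SSE = 16 + 1 + 36 + 36 + 25 + 4 = 118

SSE = 118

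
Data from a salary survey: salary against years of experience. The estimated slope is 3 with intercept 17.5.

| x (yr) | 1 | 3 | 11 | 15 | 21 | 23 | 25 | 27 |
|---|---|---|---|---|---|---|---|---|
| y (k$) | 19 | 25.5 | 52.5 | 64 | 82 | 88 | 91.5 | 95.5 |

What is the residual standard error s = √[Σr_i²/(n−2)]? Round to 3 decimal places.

s = 2.000

x=1: ŷ = 17.5 + 3·1 = 20.5; r = 19 − 20.5 = -1.5
x=3: ŷ = 17.5 + 3·3 = 26.5; r = 25.5 − 26.5 = -1
x=11: ŷ = 17.5 + 3·11 = 50.5; r = 52.5 − 50.5 = 2
x=15: ŷ = 17.5 + 3·15 = 62.5; r = 64 − 62.5 = 1.5
x=21: ŷ = 17.5 + 3·21 = 80.5; r = 82 − 80.5 = 1.5
x=23: ŷ = 17.5 + 3·23 = 86.5; r = 88 − 86.5 = 1.5
x=25: ŷ = 17.5 + 3·25 = 92.5; r = 91.5 − 92.5 = -1
x=27: ŷ = 17.5 + 3·27 = 98.5; r = 95.5 − 98.5 = -3
SSE = 2.25 + 1 + 4 + 2.25 + 2.25 + 2.25 + 1 + 9 = 24
s = √(24/6) = √4 ≈ 2.000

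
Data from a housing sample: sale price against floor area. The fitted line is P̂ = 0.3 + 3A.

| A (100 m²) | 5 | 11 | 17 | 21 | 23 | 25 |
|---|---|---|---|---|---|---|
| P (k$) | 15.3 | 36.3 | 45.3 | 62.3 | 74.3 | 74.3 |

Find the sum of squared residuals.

A=5: P̂ = 0.3 + 3·5 = 15.3; r = 15.3 − 15.3 = 0
A=11: P̂ = 0.3 + 3·11 = 33.3; r = 36.3 − 33.3 = 3
A=17: P̂ = 0.3 + 3·17 = 51.3; r = 45.3 − 51.3 = -6
A=21: P̂ = 0.3 + 3·21 = 63.3; r = 62.3 − 63.3 = -1
A=23: P̂ = 0.3 + 3·23 = 69.3; r = 74.3 − 69.3 = 5
A=25: P̂ = 0.3 + 3·25 = 75.3; r = 74.3 − 75.3 = -1
SSE = 0 + 9 + 36 + 1 + 25 + 1 = 72

SSE = 72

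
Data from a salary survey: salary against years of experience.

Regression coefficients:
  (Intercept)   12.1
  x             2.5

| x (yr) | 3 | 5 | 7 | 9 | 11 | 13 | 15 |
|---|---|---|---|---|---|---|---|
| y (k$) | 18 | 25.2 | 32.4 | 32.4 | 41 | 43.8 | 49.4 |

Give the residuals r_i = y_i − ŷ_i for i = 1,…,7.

x=3: ŷ = 12.1 + 2.5·3 = 19.6; r = 18 − 19.6 = -1.6
x=5: ŷ = 12.1 + 2.5·5 = 24.6; r = 25.2 − 24.6 = 0.6
x=7: ŷ = 12.1 + 2.5·7 = 29.6; r = 32.4 − 29.6 = 2.8
x=9: ŷ = 12.1 + 2.5·9 = 34.6; r = 32.4 − 34.6 = -2.2
x=11: ŷ = 12.1 + 2.5·11 = 39.6; r = 41 − 39.6 = 1.4
x=13: ŷ = 12.1 + 2.5·13 = 44.6; r = 43.8 − 44.6 = -0.8
x=15: ŷ = 12.1 + 2.5·15 = 49.6; r = 49.4 − 49.6 = -0.2

-1.6, 0.6, 2.8, -2.2, 1.4, -0.8, -0.2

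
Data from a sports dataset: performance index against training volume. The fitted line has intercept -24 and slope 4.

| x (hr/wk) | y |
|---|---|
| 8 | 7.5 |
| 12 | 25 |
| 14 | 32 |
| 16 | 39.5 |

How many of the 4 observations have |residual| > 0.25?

3

x=8: ŷ = -24 + 4·8 = 8; r = 7.5 − 8 = -0.5
x=12: ŷ = -24 + 4·12 = 24; r = 25 − 24 = 1
x=14: ŷ = -24 + 4·14 = 32; r = 32 − 32 = 0
x=16: ŷ = -24 + 4·16 = 40; r = 39.5 − 40 = -0.5
|r| > 0.25: x=8 (|r|=0.5), x=12 (|r|=1), x=16 (|r|=0.5) → 3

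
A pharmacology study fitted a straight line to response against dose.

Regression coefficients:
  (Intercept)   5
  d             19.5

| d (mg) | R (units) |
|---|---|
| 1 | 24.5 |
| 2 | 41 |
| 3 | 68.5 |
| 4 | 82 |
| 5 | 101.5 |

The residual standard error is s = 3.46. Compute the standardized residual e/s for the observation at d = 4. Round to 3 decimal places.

ŷ = 5 + 19.5·4 = 83
e = 82 − 83 = -1
e/s = -1 / 3.46 = -0.289

-0.289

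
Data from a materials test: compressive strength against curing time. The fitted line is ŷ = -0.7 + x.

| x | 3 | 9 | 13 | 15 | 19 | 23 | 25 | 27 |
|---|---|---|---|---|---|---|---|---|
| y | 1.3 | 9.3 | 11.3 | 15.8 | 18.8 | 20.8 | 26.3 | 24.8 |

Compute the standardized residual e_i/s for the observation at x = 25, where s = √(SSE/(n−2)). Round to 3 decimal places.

x=3: ŷ = -0.7 + 3 = 2.3; e = 1.3 − 2.3 = -1
x=9: ŷ = -0.7 + 9 = 8.3; e = 9.3 − 8.3 = 1
x=13: ŷ = -0.7 + 13 = 12.3; e = 11.3 − 12.3 = -1
x=15: ŷ = -0.7 + 15 = 14.3; e = 15.8 − 14.3 = 1.5
x=19: ŷ = -0.7 + 19 = 18.3; e = 18.8 − 18.3 = 0.5
x=23: ŷ = -0.7 + 23 = 22.3; e = 20.8 − 22.3 = -1.5
x=25: ŷ = -0.7 + 25 = 24.3; e = 26.3 − 24.3 = 2
x=27: ŷ = -0.7 + 27 = 26.3; e = 24.8 − 26.3 = -1.5
SSE = 1 + 1 + 1 + 2.25 + 0.25 + 2.25 + 4 + 2.25 = 14
s = √(14/6) = 1.52753
e/s = 2 / 1.52753 = 1.309

1.309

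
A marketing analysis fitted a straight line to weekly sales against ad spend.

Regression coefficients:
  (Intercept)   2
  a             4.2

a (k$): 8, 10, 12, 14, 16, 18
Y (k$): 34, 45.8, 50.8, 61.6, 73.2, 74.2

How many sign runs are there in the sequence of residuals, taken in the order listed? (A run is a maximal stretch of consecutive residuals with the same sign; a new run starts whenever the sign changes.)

5 runs

a=8: ŷ = 2 + 4.2·8 = 35.6; r = 34 − 35.6 = -1.6
a=10: ŷ = 2 + 4.2·10 = 44; r = 45.8 − 44 = 1.8
a=12: ŷ = 2 + 4.2·12 = 52.4; r = 50.8 − 52.4 = -1.6
a=14: ŷ = 2 + 4.2·14 = 60.8; r = 61.6 − 60.8 = 0.8
a=16: ŷ = 2 + 4.2·16 = 69.2; r = 73.2 − 69.2 = 4
a=18: ŷ = 2 + 4.2·18 = 77.6; r = 74.2 − 77.6 = -3.4
Signs: − + − + + −
Runs: −×1, +×1, −×1, +×2, −×1 → 5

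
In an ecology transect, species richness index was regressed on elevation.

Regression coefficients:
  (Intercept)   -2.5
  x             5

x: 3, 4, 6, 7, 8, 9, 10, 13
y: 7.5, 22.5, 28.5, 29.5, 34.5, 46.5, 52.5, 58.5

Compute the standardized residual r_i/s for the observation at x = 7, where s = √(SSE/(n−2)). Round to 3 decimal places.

x=3: ŷ = -2.5 + 5·3 = 12.5; r = 7.5 − 12.5 = -5
x=4: ŷ = -2.5 + 5·4 = 17.5; r = 22.5 − 17.5 = 5
x=6: ŷ = -2.5 + 5·6 = 27.5; r = 28.5 − 27.5 = 1
x=7: ŷ = -2.5 + 5·7 = 32.5; r = 29.5 − 32.5 = -3
x=8: ŷ = -2.5 + 5·8 = 37.5; r = 34.5 − 37.5 = -3
x=9: ŷ = -2.5 + 5·9 = 42.5; r = 46.5 − 42.5 = 4
x=10: ŷ = -2.5 + 5·10 = 47.5; r = 52.5 − 47.5 = 5
x=13: ŷ = -2.5 + 5·13 = 62.5; r = 58.5 − 62.5 = -4
SSE = 25 + 25 + 1 + 9 + 9 + 16 + 25 + 16 = 126
s = √(126/6) = 4.58258
r/s = -3 / 4.58258 = -0.655

-0.655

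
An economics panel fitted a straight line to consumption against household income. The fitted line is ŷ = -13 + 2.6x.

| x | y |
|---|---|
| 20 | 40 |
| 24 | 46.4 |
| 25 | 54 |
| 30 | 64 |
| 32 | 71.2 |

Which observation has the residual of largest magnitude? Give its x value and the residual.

x = 24, r = -3

x=20: ŷ = -13 + 2.6·20 = 39; r = 40 − 39 = 1
x=24: ŷ = -13 + 2.6·24 = 49.4; r = 46.4 − 49.4 = -3
x=25: ŷ = -13 + 2.6·25 = 52; r = 54 − 52 = 2
x=30: ŷ = -13 + 2.6·30 = 65; r = 64 − 65 = -1
x=32: ŷ = -13 + 2.6·32 = 70.2; r = 71.2 − 70.2 = 1
Largest |r| is 3 at x = 24, residual -3.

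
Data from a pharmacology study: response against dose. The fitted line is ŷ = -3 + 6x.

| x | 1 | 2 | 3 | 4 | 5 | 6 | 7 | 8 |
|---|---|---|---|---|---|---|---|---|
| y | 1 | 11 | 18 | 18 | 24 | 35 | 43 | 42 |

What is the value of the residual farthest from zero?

x=1: ŷ = -3 + 6·1 = 3; e = 1 − 3 = -2
x=2: ŷ = -3 + 6·2 = 9; e = 11 − 9 = 2
x=3: ŷ = -3 + 6·3 = 15; e = 18 − 15 = 3
x=4: ŷ = -3 + 6·4 = 21; e = 18 − 21 = -3
x=5: ŷ = -3 + 6·5 = 27; e = 24 − 27 = -3
x=6: ŷ = -3 + 6·6 = 33; e = 35 − 33 = 2
x=7: ŷ = -3 + 6·7 = 39; e = 43 − 39 = 4
x=8: ŷ = -3 + 6·8 = 45; e = 42 − 45 = -3
Largest |e| is 4 at x = 7, residual 4.

e = 4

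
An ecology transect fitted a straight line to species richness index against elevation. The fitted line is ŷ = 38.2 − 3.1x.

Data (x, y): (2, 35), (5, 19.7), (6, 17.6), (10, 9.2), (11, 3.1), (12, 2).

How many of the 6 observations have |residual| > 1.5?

4

x=2: ŷ = 38.2 − 3.1·2 = 32; e = 35 − 32 = 3
x=5: ŷ = 38.2 − 3.1·5 = 22.7; e = 19.7 − 22.7 = -3
x=6: ŷ = 38.2 − 3.1·6 = 19.6; e = 17.6 − 19.6 = -2
x=10: ŷ = 38.2 − 3.1·10 = 7.2; e = 9.2 − 7.2 = 2
x=11: ŷ = 38.2 − 3.1·11 = 4.1; e = 3.1 − 4.1 = -1
x=12: ŷ = 38.2 − 3.1·12 = 1; e = 2 − 1 = 1
|e| > 1.5: x=2 (|e|=3), x=5 (|e|=3), x=6 (|e|=2), x=10 (|e|=2) → 4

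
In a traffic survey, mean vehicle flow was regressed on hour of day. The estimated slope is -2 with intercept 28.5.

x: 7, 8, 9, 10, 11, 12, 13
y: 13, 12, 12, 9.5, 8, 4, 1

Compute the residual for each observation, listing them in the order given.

-1.5, -0.5, 1.5, 1, 1.5, -0.5, -1.5

x=7: ŷ = 28.5 − 2·7 = 14.5; r = 13 − 14.5 = -1.5
x=8: ŷ = 28.5 − 2·8 = 12.5; r = 12 − 12.5 = -0.5
x=9: ŷ = 28.5 − 2·9 = 10.5; r = 12 − 10.5 = 1.5
x=10: ŷ = 28.5 − 2·10 = 8.5; r = 9.5 − 8.5 = 1
x=11: ŷ = 28.5 − 2·11 = 6.5; r = 8 − 6.5 = 1.5
x=12: ŷ = 28.5 − 2·12 = 4.5; r = 4 − 4.5 = -0.5
x=13: ŷ = 28.5 − 2·13 = 2.5; r = 1 − 2.5 = -1.5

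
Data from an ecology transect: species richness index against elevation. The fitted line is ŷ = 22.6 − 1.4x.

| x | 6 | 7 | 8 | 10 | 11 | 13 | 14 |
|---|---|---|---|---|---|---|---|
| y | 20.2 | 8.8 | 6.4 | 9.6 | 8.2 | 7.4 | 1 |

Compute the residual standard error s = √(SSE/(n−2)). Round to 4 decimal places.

s = 4.2895

x=6: ŷ = 22.6 − 1.4·6 = 14.2; r = 20.2 − 14.2 = 6
x=7: ŷ = 22.6 − 1.4·7 = 12.8; r = 8.8 − 12.8 = -4
x=8: ŷ = 22.6 − 1.4·8 = 11.4; r = 6.4 − 11.4 = -5
x=10: ŷ = 22.6 − 1.4·10 = 8.6; r = 9.6 − 8.6 = 1
x=11: ŷ = 22.6 − 1.4·11 = 7.2; r = 8.2 − 7.2 = 1
x=13: ŷ = 22.6 − 1.4·13 = 4.4; r = 7.4 − 4.4 = 3
x=14: ŷ = 22.6 − 1.4·14 = 3; r = 1 − 3 = -2
SSE = 36 + 16 + 25 + 1 + 1 + 9 + 4 = 92
s = √(92/5) = √18.4 ≈ 4.2895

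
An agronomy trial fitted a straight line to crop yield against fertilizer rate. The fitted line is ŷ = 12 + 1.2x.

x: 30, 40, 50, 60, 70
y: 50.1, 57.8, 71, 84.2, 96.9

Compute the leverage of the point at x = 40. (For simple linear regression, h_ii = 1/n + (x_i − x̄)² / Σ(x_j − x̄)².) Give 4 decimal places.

x̄ = (30 + 40 + 50 + 60 + 70)/5 = 50
Σ(x − x̄)² = 400 + 100 + 0 + 100 + 400 = 1000
h = 1/5 + (-10)²/1000 = 0.2 + 0.1 = 0.3000

h = 0.3000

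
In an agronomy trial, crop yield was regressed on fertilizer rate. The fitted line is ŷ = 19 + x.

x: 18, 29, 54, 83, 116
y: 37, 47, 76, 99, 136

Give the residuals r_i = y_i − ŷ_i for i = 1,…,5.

0, -1, 3, -3, 1

x=18: ŷ = 19 + 18 = 37; r = 37 − 37 = 0
x=29: ŷ = 19 + 29 = 48; r = 47 − 48 = -1
x=54: ŷ = 19 + 54 = 73; r = 76 − 73 = 3
x=83: ŷ = 19 + 83 = 102; r = 99 − 102 = -3
x=116: ŷ = 19 + 116 = 135; r = 136 − 135 = 1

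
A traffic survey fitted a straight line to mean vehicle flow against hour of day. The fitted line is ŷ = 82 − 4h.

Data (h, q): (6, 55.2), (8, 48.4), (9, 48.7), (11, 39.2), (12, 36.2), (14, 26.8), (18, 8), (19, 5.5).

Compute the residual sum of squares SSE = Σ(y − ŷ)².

h=6: ŷ = 82 − 4·6 = 58; e = 55.2 − 58 = -2.8
h=8: ŷ = 82 − 4·8 = 50; e = 48.4 − 50 = -1.6
h=9: ŷ = 82 − 4·9 = 46; e = 48.7 − 46 = 2.7
h=11: ŷ = 82 − 4·11 = 38; e = 39.2 − 38 = 1.2
h=12: ŷ = 82 − 4·12 = 34; e = 36.2 − 34 = 2.2
h=14: ŷ = 82 − 4·14 = 26; e = 26.8 − 26 = 0.8
h=18: ŷ = 82 − 4·18 = 10; e = 8 − 10 = -2
h=19: ŷ = 82 − 4·19 = 6; e = 5.5 − 6 = -0.5
SSE = 7.84 + 2.56 + 7.29 + 1.44 + 4.84 + 0.64 + 4 + 0.25 = 28.86

SSE = 28.86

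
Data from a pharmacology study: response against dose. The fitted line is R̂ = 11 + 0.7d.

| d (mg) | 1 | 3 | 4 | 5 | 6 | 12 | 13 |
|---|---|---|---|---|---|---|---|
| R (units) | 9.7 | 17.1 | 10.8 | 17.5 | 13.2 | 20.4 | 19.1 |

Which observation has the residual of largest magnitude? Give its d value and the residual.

d=1: R̂ = 11 + 0.7·1 = 11.7; e = 9.7 − 11.7 = -2
d=3: R̂ = 11 + 0.7·3 = 13.1; e = 17.1 − 13.1 = 4
d=4: R̂ = 11 + 0.7·4 = 13.8; e = 10.8 − 13.8 = -3
d=5: R̂ = 11 + 0.7·5 = 14.5; e = 17.5 − 14.5 = 3
d=6: R̂ = 11 + 0.7·6 = 15.2; e = 13.2 − 15.2 = -2
d=12: R̂ = 11 + 0.7·12 = 19.4; e = 20.4 − 19.4 = 1
d=13: R̂ = 11 + 0.7·13 = 20.1; e = 19.1 − 20.1 = -1
Largest |e| is 4 at d = 3, residual 4.

d = 3, e = 4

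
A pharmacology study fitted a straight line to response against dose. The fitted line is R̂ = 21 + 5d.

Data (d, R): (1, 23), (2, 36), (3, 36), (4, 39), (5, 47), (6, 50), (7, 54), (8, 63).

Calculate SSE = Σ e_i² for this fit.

d=1: R̂ = 21 + 5·1 = 26; e = 23 − 26 = -3
d=2: R̂ = 21 + 5·2 = 31; e = 36 − 31 = 5
d=3: R̂ = 21 + 5·3 = 36; e = 36 − 36 = 0
d=4: R̂ = 21 + 5·4 = 41; e = 39 − 41 = -2
d=5: R̂ = 21 + 5·5 = 46; e = 47 − 46 = 1
d=6: R̂ = 21 + 5·6 = 51; e = 50 − 51 = -1
d=7: R̂ = 21 + 5·7 = 56; e = 54 − 56 = -2
d=8: R̂ = 21 + 5·8 = 61; e = 63 − 61 = 2
SSE = 9 + 25 + 0 + 4 + 1 + 1 + 4 + 4 = 48

SSE = 48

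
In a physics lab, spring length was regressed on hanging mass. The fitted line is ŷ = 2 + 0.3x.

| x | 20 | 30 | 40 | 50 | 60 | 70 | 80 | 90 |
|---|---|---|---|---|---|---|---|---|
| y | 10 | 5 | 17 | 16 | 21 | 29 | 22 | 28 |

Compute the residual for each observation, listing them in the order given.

2, -6, 3, -1, 1, 6, -4, -1

x=20: ŷ = 2 + 0.3·20 = 8; e = 10 − 8 = 2
x=30: ŷ = 2 + 0.3·30 = 11; e = 5 − 11 = -6
x=40: ŷ = 2 + 0.3·40 = 14; e = 17 − 14 = 3
x=50: ŷ = 2 + 0.3·50 = 17; e = 16 − 17 = -1
x=60: ŷ = 2 + 0.3·60 = 20; e = 21 − 20 = 1
x=70: ŷ = 2 + 0.3·70 = 23; e = 29 − 23 = 6
x=80: ŷ = 2 + 0.3·80 = 26; e = 22 − 26 = -4
x=90: ŷ = 2 + 0.3·90 = 29; e = 28 − 29 = -1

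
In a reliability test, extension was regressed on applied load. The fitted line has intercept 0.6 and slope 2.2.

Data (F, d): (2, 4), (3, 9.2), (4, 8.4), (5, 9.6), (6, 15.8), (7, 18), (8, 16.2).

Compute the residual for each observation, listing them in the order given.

-1, 2, -1, -2, 2, 2, -2

F=2: ŷ = 0.6 + 2.2·2 = 5; e = 4 − 5 = -1
F=3: ŷ = 0.6 + 2.2·3 = 7.2; e = 9.2 − 7.2 = 2
F=4: ŷ = 0.6 + 2.2·4 = 9.4; e = 8.4 − 9.4 = -1
F=5: ŷ = 0.6 + 2.2·5 = 11.6; e = 9.6 − 11.6 = -2
F=6: ŷ = 0.6 + 2.2·6 = 13.8; e = 15.8 − 13.8 = 2
F=7: ŷ = 0.6 + 2.2·7 = 16; e = 18 − 16 = 2
F=8: ŷ = 0.6 + 2.2·8 = 18.2; e = 16.2 − 18.2 = -2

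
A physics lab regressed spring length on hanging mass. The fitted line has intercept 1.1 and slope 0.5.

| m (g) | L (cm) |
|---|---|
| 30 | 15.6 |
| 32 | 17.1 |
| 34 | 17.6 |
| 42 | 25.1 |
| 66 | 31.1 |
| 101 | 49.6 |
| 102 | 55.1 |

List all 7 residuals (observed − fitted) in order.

-0.5, 0, -0.5, 3, -3, -2, 3

m=30: ŷ = 1.1 + 0.5·30 = 16.1; r = 15.6 − 16.1 = -0.5
m=32: ŷ = 1.1 + 0.5·32 = 17.1; r = 17.1 − 17.1 = 0
m=34: ŷ = 1.1 + 0.5·34 = 18.1; r = 17.6 − 18.1 = -0.5
m=42: ŷ = 1.1 + 0.5·42 = 22.1; r = 25.1 − 22.1 = 3
m=66: ŷ = 1.1 + 0.5·66 = 34.1; r = 31.1 − 34.1 = -3
m=101: ŷ = 1.1 + 0.5·101 = 51.6; r = 49.6 − 51.6 = -2
m=102: ŷ = 1.1 + 0.5·102 = 52.1; r = 55.1 − 52.1 = 3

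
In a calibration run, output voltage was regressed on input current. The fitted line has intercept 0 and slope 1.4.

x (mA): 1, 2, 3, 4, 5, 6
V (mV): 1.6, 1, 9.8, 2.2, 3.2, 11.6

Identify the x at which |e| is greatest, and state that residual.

x = 3, e = 5.6

x=1: ŷ = 1.4·1 = 1.4; e = 1.6 − 1.4 = 0.2
x=2: ŷ = 1.4·2 = 2.8; e = 1 − 2.8 = -1.8
x=3: ŷ = 1.4·3 = 4.2; e = 9.8 − 4.2 = 5.6
x=4: ŷ = 1.4·4 = 5.6; e = 2.2 − 5.6 = -3.4
x=5: ŷ = 1.4·5 = 7; e = 3.2 − 7 = -3.8
x=6: ŷ = 1.4·6 = 8.4; e = 11.6 − 8.4 = 3.2
Largest |e| is 5.6 at x = 3, residual 5.6.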